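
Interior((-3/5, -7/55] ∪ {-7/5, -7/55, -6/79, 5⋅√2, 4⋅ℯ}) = (-3/5, -7/55)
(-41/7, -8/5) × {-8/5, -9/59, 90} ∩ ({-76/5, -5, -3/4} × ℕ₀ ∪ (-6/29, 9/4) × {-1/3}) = {-5} × {90}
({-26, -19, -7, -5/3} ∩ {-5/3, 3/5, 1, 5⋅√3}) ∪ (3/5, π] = {-5/3} ∪ (3/5, π]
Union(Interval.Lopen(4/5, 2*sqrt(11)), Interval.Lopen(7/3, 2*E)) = Interval.Lopen(4/5, 2*sqrt(11))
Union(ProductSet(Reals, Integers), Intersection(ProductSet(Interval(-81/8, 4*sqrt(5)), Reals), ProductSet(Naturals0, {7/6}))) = Union(ProductSet(Range(0, 9, 1), {7/6}), ProductSet(Reals, Integers))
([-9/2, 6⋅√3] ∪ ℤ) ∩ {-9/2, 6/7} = {-9/2, 6/7}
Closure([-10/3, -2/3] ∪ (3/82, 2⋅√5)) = [-10/3, -2/3] ∪ [3/82, 2⋅√5]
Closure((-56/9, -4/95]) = [-56/9, -4/95]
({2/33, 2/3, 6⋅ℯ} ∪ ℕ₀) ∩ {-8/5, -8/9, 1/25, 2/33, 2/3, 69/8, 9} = {2/33, 2/3, 9}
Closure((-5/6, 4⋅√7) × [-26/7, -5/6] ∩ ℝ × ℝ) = [-5/6, 4⋅√7] × [-26/7, -5/6]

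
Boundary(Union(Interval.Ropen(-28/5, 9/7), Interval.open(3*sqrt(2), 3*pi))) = {-28/5, 9/7, 3*sqrt(2), 3*pi}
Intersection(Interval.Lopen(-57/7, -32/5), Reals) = Interval.Lopen(-57/7, -32/5)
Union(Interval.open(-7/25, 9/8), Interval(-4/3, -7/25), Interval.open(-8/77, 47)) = Interval.Ropen(-4/3, 47)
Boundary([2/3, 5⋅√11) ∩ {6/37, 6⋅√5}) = {6⋅√5}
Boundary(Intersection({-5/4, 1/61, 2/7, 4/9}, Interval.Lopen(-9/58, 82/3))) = {1/61, 2/7, 4/9}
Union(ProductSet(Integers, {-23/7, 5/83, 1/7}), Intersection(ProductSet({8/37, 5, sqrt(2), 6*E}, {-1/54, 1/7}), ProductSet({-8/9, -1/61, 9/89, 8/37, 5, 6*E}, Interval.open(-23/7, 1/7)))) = Union(ProductSet({8/37, 5, 6*E}, {-1/54}), ProductSet(Integers, {-23/7, 5/83, 1/7}))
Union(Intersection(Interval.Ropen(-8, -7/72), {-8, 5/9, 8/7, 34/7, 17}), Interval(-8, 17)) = Interval(-8, 17)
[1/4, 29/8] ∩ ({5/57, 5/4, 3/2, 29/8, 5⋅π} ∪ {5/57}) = {5/4, 3/2, 29/8}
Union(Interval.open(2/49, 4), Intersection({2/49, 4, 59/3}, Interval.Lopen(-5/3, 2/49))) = Interval.Ropen(2/49, 4)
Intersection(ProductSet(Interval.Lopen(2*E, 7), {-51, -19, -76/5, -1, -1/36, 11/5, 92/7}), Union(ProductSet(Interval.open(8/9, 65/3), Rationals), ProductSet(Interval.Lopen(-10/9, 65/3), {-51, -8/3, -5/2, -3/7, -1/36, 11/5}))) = ProductSet(Interval.Lopen(2*E, 7), {-51, -19, -76/5, -1, -1/36, 11/5, 92/7})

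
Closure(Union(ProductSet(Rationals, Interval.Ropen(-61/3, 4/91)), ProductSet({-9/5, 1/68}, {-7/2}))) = ProductSet(Reals, Interval(-61/3, 4/91))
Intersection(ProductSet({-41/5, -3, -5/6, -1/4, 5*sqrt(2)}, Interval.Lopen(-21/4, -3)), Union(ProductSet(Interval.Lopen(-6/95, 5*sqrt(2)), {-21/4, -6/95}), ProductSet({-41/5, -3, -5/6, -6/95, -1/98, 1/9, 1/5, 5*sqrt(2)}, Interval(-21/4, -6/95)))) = ProductSet({-41/5, -3, -5/6, 5*sqrt(2)}, Interval.Lopen(-21/4, -3))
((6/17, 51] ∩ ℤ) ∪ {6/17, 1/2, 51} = {6/17, 1/2} ∪ {1, 2, …, 51}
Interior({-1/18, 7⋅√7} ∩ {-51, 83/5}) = ∅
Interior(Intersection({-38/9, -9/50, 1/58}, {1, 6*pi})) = EmptySet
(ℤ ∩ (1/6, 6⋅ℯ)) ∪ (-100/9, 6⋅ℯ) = (-100/9, 6⋅ℯ) ∪ {1, 2, …, 16}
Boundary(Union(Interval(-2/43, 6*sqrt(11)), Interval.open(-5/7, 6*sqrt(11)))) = {-5/7, 6*sqrt(11)}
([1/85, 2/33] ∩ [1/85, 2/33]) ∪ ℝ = (-∞, ∞)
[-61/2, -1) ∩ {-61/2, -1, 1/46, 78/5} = {-61/2}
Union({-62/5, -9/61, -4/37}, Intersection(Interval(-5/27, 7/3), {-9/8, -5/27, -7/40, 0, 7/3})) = {-62/5, -5/27, -7/40, -9/61, -4/37, 0, 7/3}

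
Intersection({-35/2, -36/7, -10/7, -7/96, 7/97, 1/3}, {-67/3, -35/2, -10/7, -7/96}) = {-35/2, -10/7, -7/96}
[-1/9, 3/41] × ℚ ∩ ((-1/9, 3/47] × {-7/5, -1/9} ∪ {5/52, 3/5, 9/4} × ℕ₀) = (-1/9, 3/47] × {-7/5, -1/9}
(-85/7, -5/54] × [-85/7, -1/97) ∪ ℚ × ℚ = (ℚ × ℚ) ∪ ((-85/7, -5/54] × [-85/7, -1/97))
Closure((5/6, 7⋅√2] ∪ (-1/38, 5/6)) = [-1/38, 7⋅√2]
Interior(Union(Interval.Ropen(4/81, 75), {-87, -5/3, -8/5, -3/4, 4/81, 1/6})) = Interval.open(4/81, 75)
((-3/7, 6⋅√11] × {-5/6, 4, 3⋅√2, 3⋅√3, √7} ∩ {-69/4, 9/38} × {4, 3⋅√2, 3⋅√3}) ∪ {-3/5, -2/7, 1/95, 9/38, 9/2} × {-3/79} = ({-3/5, -2/7, 1/95, 9/38, 9/2} × {-3/79}) ∪ ({9/38} × {4, 3⋅√2, 3⋅√3})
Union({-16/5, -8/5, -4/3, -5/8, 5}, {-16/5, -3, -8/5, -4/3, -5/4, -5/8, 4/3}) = {-16/5, -3, -8/5, -4/3, -5/4, -5/8, 4/3, 5}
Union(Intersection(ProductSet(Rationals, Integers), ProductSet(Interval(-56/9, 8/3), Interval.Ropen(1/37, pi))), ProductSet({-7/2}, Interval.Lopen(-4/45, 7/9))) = Union(ProductSet({-7/2}, Interval.Lopen(-4/45, 7/9)), ProductSet(Intersection(Interval(-56/9, 8/3), Rationals), Range(1, 4, 1)))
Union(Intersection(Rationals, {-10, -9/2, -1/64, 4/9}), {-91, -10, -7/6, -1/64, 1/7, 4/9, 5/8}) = {-91, -10, -9/2, -7/6, -1/64, 1/7, 4/9, 5/8}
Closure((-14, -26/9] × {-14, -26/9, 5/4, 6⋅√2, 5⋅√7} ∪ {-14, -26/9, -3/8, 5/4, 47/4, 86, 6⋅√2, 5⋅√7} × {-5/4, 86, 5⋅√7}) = ([-14, -26/9] × {-14, -26/9, 5/4, 6⋅√2, 5⋅√7}) ∪ ({-14, -26/9, -3/8, 5/4, 47/4, 86, 6⋅√2, 5⋅√7} × {-5/4, 86, 5⋅√7})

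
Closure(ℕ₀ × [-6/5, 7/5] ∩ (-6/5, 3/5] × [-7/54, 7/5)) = {0} × [-7/54, 7/5]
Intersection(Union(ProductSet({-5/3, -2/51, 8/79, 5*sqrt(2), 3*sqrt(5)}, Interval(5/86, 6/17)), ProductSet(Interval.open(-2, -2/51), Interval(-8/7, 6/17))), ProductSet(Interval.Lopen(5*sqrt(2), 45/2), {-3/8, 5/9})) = EmptySet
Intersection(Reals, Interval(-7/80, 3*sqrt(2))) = Interval(-7/80, 3*sqrt(2))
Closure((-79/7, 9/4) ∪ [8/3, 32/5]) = [-79/7, 9/4] ∪ [8/3, 32/5]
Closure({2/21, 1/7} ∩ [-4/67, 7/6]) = {2/21, 1/7}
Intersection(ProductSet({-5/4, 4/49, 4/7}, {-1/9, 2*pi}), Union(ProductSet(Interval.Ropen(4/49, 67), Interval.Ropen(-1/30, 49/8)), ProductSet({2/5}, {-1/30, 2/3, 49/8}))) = EmptySet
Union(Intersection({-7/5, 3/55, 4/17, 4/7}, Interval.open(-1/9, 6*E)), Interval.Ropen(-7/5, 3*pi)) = Interval.Ropen(-7/5, 3*pi)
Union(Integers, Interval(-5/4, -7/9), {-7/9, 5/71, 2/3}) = Union({5/71, 2/3}, Integers, Interval(-5/4, -7/9))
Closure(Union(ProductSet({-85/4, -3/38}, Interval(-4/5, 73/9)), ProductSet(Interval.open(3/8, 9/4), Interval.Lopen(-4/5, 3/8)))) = Union(ProductSet({-85/4, -3/38}, Interval(-4/5, 73/9)), ProductSet({3/8, 9/4}, Interval(-4/5, 3/8)), ProductSet(Interval(3/8, 9/4), {-4/5, 3/8}), ProductSet(Interval.open(3/8, 9/4), Interval.Lopen(-4/5, 3/8)))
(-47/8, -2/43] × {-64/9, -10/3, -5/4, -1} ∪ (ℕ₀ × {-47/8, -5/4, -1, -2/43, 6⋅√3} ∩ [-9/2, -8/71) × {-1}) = (-47/8, -2/43] × {-64/9, -10/3, -5/4, -1}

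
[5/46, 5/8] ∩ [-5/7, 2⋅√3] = [5/46, 5/8]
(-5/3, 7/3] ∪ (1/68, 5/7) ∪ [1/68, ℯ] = (-5/3, ℯ]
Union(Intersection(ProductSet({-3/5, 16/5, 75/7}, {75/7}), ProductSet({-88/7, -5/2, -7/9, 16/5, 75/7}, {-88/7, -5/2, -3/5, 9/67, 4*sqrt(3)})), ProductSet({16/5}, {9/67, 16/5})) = ProductSet({16/5}, {9/67, 16/5})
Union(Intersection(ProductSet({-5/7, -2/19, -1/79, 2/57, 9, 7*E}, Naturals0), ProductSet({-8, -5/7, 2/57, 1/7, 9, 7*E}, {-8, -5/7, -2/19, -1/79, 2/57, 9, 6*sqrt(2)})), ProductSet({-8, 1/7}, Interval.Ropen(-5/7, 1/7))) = Union(ProductSet({-8, 1/7}, Interval.Ropen(-5/7, 1/7)), ProductSet({-5/7, 2/57, 9, 7*E}, {9}))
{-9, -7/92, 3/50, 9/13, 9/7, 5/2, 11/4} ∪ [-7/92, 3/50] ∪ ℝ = (-∞, ∞)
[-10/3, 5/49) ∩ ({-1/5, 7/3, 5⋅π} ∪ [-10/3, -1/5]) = [-10/3, -1/5]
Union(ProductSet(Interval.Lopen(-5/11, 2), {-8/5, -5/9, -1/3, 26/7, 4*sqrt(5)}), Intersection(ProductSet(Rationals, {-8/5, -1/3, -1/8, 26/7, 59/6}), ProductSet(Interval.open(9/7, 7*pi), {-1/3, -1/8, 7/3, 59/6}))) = Union(ProductSet(Intersection(Interval.open(9/7, 7*pi), Rationals), {-1/3, -1/8, 59/6}), ProductSet(Interval.Lopen(-5/11, 2), {-8/5, -5/9, -1/3, 26/7, 4*sqrt(5)}))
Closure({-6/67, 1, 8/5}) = {-6/67, 1, 8/5}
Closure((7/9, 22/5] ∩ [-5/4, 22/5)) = [7/9, 22/5]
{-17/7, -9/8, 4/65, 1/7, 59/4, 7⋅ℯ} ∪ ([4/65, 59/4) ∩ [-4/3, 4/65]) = {-17/7, -9/8, 4/65, 1/7, 59/4, 7⋅ℯ}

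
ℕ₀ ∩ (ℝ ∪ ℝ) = ℕ₀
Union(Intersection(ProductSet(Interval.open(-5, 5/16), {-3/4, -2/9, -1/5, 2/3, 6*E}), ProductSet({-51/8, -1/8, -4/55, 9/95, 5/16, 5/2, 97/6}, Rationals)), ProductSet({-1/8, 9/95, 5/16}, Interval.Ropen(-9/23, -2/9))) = Union(ProductSet({-1/8, -4/55, 9/95}, {-3/4, -2/9, -1/5, 2/3}), ProductSet({-1/8, 9/95, 5/16}, Interval.Ropen(-9/23, -2/9)))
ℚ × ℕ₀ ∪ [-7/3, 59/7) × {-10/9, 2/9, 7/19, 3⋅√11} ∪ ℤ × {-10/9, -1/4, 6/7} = (ℚ × ℕ₀) ∪ (ℤ × {-10/9, -1/4, 6/7}) ∪ ([-7/3, 59/7) × {-10/9, 2/9, 7/19, 3⋅√11})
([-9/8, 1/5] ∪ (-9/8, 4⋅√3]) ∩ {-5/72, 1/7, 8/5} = {-5/72, 1/7, 8/5}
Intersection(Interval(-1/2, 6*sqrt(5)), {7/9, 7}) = {7/9, 7}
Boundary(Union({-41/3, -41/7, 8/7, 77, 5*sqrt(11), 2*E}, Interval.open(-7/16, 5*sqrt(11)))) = {-41/3, -41/7, -7/16, 77, 5*sqrt(11)}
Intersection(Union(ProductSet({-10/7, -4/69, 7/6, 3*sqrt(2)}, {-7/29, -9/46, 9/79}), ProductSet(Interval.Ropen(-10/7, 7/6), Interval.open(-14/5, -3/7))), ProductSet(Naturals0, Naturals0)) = EmptySet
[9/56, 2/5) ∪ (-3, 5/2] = (-3, 5/2]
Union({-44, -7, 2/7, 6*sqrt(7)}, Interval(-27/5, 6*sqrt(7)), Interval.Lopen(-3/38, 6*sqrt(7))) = Union({-44, -7}, Interval(-27/5, 6*sqrt(7)))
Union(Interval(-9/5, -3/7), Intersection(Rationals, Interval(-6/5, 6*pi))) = Union(Intersection(Interval(-6/5, 6*pi), Rationals), Interval(-9/5, -3/7))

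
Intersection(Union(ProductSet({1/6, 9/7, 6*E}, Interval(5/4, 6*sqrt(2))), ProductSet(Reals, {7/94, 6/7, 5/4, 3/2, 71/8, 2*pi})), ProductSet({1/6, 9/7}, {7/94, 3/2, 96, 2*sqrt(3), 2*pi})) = ProductSet({1/6, 9/7}, {7/94, 3/2, 2*sqrt(3), 2*pi})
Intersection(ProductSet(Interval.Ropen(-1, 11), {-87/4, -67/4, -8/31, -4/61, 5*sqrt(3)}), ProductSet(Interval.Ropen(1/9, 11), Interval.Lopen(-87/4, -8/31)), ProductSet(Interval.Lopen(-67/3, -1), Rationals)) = EmptySet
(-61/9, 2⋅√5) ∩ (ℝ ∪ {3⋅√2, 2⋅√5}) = (-61/9, 2⋅√5)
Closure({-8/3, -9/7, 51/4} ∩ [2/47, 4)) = ∅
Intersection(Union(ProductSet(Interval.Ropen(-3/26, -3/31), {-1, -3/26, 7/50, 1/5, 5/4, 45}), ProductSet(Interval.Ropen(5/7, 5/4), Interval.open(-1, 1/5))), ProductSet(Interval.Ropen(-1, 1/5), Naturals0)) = ProductSet(Interval.Ropen(-3/26, -3/31), {45})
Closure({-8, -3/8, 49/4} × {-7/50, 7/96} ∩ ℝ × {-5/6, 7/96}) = {-8, -3/8, 49/4} × {7/96}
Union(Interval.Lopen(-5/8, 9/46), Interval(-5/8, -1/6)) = Interval(-5/8, 9/46)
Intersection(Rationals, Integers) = Integers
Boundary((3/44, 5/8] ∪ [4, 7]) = {3/44, 5/8, 4, 7}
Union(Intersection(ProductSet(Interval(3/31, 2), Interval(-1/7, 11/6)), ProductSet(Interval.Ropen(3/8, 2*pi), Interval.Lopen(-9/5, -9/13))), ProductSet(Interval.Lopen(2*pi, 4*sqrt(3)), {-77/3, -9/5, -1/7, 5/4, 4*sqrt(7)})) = ProductSet(Interval.Lopen(2*pi, 4*sqrt(3)), {-77/3, -9/5, -1/7, 5/4, 4*sqrt(7)})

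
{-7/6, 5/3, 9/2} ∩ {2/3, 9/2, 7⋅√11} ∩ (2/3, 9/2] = {9/2}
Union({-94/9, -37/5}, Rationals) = Rationals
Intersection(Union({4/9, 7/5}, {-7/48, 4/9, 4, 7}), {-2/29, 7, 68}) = {7}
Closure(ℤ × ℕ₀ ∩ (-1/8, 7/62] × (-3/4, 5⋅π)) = {0} × {0, 1, …, 15}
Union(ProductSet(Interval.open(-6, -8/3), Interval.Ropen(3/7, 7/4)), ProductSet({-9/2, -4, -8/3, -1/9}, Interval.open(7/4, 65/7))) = Union(ProductSet({-9/2, -4, -8/3, -1/9}, Interval.open(7/4, 65/7)), ProductSet(Interval.open(-6, -8/3), Interval.Ropen(3/7, 7/4)))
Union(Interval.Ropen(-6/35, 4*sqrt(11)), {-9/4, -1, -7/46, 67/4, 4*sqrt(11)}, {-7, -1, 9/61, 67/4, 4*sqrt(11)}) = Union({-7, -9/4, -1, 67/4}, Interval(-6/35, 4*sqrt(11)))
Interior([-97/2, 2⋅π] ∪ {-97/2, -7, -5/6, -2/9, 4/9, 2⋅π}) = (-97/2, 2⋅π)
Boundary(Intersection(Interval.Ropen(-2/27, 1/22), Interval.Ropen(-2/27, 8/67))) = {-2/27, 1/22}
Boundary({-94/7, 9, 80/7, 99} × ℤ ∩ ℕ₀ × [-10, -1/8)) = {9, 99} × {-10, -9, …, -1}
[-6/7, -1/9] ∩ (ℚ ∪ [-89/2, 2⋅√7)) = [-6/7, -1/9] ∪ (ℚ ∩ [-6/7, -1/9])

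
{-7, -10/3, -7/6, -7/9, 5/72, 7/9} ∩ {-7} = {-7}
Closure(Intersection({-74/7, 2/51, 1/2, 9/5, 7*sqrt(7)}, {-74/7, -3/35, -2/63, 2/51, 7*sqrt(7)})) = {-74/7, 2/51, 7*sqrt(7)}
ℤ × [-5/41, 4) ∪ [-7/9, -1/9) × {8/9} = (ℤ × [-5/41, 4)) ∪ ([-7/9, -1/9) × {8/9})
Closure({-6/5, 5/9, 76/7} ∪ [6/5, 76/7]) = {-6/5, 5/9} ∪ [6/5, 76/7]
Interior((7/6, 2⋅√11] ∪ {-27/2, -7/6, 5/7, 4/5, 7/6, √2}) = (7/6, 2⋅√11)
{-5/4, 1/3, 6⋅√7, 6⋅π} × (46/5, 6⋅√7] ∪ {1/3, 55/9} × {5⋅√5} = ({1/3, 55/9} × {5⋅√5}) ∪ ({-5/4, 1/3, 6⋅√7, 6⋅π} × (46/5, 6⋅√7])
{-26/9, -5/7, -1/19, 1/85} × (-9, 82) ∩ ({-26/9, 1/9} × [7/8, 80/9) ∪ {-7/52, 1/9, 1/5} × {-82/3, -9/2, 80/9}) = {-26/9} × [7/8, 80/9)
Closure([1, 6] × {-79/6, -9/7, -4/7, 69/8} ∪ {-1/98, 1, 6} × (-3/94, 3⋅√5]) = ([1, 6] × {-79/6, -9/7, -4/7, 69/8}) ∪ ({-1/98, 1, 6} × [-3/94, 3⋅√5])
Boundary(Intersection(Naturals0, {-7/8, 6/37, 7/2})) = EmptySet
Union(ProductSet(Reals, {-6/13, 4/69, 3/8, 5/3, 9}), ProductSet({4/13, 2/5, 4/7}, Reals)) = Union(ProductSet({4/13, 2/5, 4/7}, Reals), ProductSet(Reals, {-6/13, 4/69, 3/8, 5/3, 9}))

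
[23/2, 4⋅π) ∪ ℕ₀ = ℕ₀ ∪ [23/2, 4⋅π)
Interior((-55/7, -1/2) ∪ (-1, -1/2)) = (-55/7, -1/2)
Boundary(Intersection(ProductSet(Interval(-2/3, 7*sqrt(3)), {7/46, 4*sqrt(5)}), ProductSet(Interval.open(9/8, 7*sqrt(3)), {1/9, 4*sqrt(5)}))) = ProductSet(Interval(9/8, 7*sqrt(3)), {4*sqrt(5)})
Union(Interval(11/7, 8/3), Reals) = Interval(-oo, oo)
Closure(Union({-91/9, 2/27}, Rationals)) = Reals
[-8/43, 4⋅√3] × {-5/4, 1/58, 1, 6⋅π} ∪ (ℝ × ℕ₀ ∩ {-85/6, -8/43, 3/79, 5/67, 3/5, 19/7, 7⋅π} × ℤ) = ({-85/6, -8/43, 3/79, 5/67, 3/5, 19/7, 7⋅π} × ℕ₀) ∪ ([-8/43, 4⋅√3] × {-5/4, 1/58, 1, 6⋅π})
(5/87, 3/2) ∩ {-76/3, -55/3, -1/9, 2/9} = {2/9}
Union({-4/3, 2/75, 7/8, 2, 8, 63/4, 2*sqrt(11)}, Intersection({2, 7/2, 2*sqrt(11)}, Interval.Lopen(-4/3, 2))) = {-4/3, 2/75, 7/8, 2, 8, 63/4, 2*sqrt(11)}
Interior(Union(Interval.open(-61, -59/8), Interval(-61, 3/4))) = Interval.open(-61, 3/4)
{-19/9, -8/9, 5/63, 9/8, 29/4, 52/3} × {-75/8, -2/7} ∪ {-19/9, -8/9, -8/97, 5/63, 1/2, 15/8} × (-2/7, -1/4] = ({-19/9, -8/9, 5/63, 9/8, 29/4, 52/3} × {-75/8, -2/7}) ∪ ({-19/9, -8/9, -8/97, 5/63, 1/2, 15/8} × (-2/7, -1/4])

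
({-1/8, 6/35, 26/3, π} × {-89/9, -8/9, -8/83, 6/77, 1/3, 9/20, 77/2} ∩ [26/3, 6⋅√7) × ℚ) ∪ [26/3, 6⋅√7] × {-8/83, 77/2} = ({26/3} × {-89/9, -8/9, -8/83, 6/77, 1/3, 9/20, 77/2}) ∪ ([26/3, 6⋅√7] × {-8/83, 77/2})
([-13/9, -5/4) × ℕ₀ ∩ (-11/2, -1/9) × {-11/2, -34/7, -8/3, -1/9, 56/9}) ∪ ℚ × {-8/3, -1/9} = ℚ × {-8/3, -1/9}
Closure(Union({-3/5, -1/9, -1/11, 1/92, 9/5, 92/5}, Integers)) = Union({-3/5, -1/9, -1/11, 1/92, 9/5, 92/5}, Integers)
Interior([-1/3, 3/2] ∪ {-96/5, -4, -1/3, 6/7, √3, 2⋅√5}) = (-1/3, 3/2)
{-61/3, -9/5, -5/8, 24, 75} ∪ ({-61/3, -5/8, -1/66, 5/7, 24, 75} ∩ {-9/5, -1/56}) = {-61/3, -9/5, -5/8, 24, 75}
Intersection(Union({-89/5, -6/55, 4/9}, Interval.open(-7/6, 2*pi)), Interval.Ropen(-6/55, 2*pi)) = Interval.Ropen(-6/55, 2*pi)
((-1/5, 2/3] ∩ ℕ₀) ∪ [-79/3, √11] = [-79/3, √11] ∪ {0}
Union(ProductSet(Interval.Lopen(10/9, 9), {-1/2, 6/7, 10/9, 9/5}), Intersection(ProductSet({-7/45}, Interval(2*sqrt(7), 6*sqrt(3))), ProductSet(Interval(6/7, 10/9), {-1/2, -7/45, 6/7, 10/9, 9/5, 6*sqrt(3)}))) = ProductSet(Interval.Lopen(10/9, 9), {-1/2, 6/7, 10/9, 9/5})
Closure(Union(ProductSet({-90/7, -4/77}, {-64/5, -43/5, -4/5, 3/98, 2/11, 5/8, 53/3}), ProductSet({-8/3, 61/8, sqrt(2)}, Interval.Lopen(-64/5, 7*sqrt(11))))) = Union(ProductSet({-90/7, -4/77}, {-64/5, -43/5, -4/5, 3/98, 2/11, 5/8, 53/3}), ProductSet({-8/3, 61/8, sqrt(2)}, Interval(-64/5, 7*sqrt(11))))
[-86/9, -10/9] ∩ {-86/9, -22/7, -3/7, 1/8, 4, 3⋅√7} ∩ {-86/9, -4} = {-86/9}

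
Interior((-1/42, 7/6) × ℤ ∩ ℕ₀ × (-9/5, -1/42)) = ∅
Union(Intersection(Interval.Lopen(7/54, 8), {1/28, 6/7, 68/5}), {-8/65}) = {-8/65, 6/7}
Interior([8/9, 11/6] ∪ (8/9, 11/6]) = (8/9, 11/6)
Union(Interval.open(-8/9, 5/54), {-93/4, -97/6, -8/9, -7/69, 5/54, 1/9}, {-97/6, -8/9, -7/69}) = Union({-93/4, -97/6, 1/9}, Interval(-8/9, 5/54))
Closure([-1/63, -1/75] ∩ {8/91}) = ∅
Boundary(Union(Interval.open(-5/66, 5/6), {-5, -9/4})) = {-5, -9/4, -5/66, 5/6}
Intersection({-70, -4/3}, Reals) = {-70, -4/3}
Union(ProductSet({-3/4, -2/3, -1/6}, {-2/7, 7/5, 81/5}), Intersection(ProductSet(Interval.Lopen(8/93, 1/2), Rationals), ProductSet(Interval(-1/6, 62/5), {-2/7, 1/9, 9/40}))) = Union(ProductSet({-3/4, -2/3, -1/6}, {-2/7, 7/5, 81/5}), ProductSet(Interval.Lopen(8/93, 1/2), {-2/7, 1/9, 9/40}))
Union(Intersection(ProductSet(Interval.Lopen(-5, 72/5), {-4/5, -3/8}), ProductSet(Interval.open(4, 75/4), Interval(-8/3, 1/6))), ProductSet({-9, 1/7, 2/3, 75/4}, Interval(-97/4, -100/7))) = Union(ProductSet({-9, 1/7, 2/3, 75/4}, Interval(-97/4, -100/7)), ProductSet(Interval.Lopen(4, 72/5), {-4/5, -3/8}))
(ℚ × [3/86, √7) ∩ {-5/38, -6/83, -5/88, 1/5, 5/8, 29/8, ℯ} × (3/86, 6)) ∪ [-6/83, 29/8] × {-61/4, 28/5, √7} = ([-6/83, 29/8] × {-61/4, 28/5, √7}) ∪ ({-5/38, -6/83, -5/88, 1/5, 5/8, 29/8} × (3/86, √7))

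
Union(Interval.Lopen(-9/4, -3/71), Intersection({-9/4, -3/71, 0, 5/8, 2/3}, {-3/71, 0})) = Union({0}, Interval.Lopen(-9/4, -3/71))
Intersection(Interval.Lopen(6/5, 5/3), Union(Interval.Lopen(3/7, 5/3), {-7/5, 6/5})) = Interval.Lopen(6/5, 5/3)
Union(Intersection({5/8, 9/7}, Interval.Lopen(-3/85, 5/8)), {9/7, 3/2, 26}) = {5/8, 9/7, 3/2, 26}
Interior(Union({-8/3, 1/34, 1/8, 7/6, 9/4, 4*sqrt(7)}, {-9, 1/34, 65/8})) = EmptySet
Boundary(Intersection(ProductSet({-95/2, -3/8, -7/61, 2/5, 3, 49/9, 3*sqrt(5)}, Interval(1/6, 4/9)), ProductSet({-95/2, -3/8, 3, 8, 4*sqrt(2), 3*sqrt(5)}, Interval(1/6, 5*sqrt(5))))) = ProductSet({-95/2, -3/8, 3, 3*sqrt(5)}, Interval(1/6, 4/9))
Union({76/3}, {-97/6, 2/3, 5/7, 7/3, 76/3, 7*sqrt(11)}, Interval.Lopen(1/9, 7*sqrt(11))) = Union({-97/6, 76/3}, Interval.Lopen(1/9, 7*sqrt(11)))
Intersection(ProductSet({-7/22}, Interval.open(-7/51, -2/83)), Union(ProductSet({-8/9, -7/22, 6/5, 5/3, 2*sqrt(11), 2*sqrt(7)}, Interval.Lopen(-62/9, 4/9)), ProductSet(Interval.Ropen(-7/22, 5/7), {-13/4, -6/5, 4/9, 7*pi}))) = ProductSet({-7/22}, Interval.open(-7/51, -2/83))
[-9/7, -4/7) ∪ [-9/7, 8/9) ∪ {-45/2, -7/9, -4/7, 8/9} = {-45/2} ∪ [-9/7, 8/9]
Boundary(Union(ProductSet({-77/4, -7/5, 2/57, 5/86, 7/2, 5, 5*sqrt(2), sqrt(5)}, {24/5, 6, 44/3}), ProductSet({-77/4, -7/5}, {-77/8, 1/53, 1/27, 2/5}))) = Union(ProductSet({-77/4, -7/5}, {-77/8, 1/53, 1/27, 2/5}), ProductSet({-77/4, -7/5, 2/57, 5/86, 7/2, 5, 5*sqrt(2), sqrt(5)}, {24/5, 6, 44/3}))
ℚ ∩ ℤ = ℤ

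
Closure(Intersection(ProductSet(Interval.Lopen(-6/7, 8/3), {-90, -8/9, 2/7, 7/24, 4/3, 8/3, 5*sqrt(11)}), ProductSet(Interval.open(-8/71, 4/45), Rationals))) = ProductSet(Interval(-8/71, 4/45), {-90, -8/9, 2/7, 7/24, 4/3, 8/3})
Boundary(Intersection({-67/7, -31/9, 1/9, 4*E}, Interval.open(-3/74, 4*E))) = {1/9}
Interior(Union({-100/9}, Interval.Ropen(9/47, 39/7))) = Interval.open(9/47, 39/7)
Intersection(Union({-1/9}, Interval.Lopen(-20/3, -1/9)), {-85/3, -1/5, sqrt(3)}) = {-1/5}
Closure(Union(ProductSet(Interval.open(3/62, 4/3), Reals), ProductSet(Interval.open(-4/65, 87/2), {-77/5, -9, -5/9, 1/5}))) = Union(ProductSet(Interval(-4/65, 87/2), {-77/5, -9, -5/9, 1/5}), ProductSet(Interval(3/62, 4/3), Reals))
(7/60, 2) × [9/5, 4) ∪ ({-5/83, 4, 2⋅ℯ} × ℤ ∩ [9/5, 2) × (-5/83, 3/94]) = (7/60, 2) × [9/5, 4)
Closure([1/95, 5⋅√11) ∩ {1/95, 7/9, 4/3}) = {1/95, 7/9, 4/3}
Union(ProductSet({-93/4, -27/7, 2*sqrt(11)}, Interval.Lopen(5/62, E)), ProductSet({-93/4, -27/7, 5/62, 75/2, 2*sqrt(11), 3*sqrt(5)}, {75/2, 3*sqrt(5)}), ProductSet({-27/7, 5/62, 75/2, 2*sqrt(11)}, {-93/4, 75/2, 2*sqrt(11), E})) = Union(ProductSet({-93/4, -27/7, 2*sqrt(11)}, Interval.Lopen(5/62, E)), ProductSet({-27/7, 5/62, 75/2, 2*sqrt(11)}, {-93/4, 75/2, 2*sqrt(11), E}), ProductSet({-93/4, -27/7, 5/62, 75/2, 2*sqrt(11), 3*sqrt(5)}, {75/2, 3*sqrt(5)}))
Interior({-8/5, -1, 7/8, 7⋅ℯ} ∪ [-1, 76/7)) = (-1, 76/7)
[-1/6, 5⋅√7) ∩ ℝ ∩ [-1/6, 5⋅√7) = [-1/6, 5⋅√7)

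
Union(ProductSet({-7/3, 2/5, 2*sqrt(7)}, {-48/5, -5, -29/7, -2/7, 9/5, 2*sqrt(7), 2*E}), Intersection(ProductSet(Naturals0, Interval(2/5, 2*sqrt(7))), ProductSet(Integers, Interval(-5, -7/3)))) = ProductSet({-7/3, 2/5, 2*sqrt(7)}, {-48/5, -5, -29/7, -2/7, 9/5, 2*sqrt(7), 2*E})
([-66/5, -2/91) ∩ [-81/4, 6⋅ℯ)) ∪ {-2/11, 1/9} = [-66/5, -2/91) ∪ {1/9}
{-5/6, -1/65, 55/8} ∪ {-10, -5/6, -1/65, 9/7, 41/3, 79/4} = {-10, -5/6, -1/65, 9/7, 55/8, 41/3, 79/4}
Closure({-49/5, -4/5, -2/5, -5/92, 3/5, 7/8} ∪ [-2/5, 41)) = {-49/5, -4/5} ∪ [-2/5, 41]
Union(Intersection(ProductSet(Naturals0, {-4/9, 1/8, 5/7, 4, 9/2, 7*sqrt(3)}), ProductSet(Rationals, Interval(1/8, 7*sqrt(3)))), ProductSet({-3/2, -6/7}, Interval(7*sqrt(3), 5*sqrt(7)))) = Union(ProductSet({-3/2, -6/7}, Interval(7*sqrt(3), 5*sqrt(7))), ProductSet(Naturals0, {1/8, 5/7, 4, 9/2, 7*sqrt(3)}))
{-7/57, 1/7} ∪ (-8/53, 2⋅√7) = (-8/53, 2⋅√7)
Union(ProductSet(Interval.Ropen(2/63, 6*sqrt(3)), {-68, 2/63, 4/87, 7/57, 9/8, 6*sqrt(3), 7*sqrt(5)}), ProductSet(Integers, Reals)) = Union(ProductSet(Integers, Reals), ProductSet(Interval.Ropen(2/63, 6*sqrt(3)), {-68, 2/63, 4/87, 7/57, 9/8, 6*sqrt(3), 7*sqrt(5)}))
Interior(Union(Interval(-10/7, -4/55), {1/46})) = Interval.open(-10/7, -4/55)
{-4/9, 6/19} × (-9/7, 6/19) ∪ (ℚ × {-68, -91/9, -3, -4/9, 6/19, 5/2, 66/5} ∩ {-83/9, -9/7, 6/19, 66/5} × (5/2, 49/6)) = {-4/9, 6/19} × (-9/7, 6/19)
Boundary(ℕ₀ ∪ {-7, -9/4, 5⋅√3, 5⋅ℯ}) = {-7, -9/4, 5⋅√3, 5⋅ℯ} ∪ ℕ₀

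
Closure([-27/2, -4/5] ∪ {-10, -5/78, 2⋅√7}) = [-27/2, -4/5] ∪ {-5/78, 2⋅√7}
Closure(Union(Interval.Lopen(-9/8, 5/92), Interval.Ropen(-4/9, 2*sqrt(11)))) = Interval(-9/8, 2*sqrt(11))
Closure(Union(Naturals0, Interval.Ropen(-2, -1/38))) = Union(Complement(Naturals0, Interval.open(-2, -1/38)), Interval(-2, -1/38), Naturals0)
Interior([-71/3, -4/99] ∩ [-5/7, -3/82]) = (-5/7, -4/99)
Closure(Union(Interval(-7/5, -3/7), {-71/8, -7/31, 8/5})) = Union({-71/8, -7/31, 8/5}, Interval(-7/5, -3/7))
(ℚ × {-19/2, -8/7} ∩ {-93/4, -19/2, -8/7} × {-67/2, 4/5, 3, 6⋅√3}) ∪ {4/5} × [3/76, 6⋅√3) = {4/5} × [3/76, 6⋅√3)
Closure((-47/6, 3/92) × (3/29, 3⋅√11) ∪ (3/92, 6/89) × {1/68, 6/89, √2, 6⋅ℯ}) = ({-47/6, 3/92} × [3/29, 3⋅√11]) ∪ ([-47/6, 3/92] × {3/29, 3⋅√11}) ∪ ((-47/6, 3/92) × (3/29, 3⋅√11)) ∪ ([3/92, 6/89] × {1/68, 6/89, √2, 6⋅ℯ})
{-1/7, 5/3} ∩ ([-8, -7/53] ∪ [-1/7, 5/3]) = {-1/7, 5/3}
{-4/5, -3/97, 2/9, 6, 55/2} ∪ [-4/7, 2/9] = {-4/5, 6, 55/2} ∪ [-4/7, 2/9]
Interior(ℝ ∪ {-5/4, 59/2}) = ℝ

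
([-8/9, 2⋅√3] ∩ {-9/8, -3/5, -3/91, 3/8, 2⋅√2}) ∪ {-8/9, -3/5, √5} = {-8/9, -3/5, -3/91, 3/8, 2⋅√2, √5}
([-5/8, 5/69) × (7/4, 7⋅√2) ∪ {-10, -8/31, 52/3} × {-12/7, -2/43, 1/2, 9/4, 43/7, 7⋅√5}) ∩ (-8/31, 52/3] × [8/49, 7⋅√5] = ({52/3} × {1/2, 9/4, 43/7, 7⋅√5}) ∪ ((-8/31, 5/69) × (7/4, 7⋅√2))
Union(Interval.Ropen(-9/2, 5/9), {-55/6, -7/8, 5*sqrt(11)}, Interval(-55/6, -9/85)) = Union({5*sqrt(11)}, Interval.Ropen(-55/6, 5/9))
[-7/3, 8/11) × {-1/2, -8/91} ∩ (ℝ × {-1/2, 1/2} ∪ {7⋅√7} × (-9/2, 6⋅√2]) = [-7/3, 8/11) × {-1/2}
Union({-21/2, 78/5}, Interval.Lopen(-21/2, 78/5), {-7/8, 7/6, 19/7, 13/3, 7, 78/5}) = Interval(-21/2, 78/5)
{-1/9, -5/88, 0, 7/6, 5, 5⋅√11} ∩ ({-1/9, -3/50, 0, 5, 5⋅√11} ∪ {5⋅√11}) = {-1/9, 0, 5, 5⋅√11}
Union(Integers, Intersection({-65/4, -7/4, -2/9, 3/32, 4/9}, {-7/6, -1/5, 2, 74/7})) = Integers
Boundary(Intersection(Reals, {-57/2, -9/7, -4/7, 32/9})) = {-57/2, -9/7, -4/7, 32/9}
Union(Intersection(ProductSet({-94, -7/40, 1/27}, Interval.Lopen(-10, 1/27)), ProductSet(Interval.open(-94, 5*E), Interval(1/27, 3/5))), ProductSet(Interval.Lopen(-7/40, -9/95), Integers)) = Union(ProductSet({-7/40, 1/27}, {1/27}), ProductSet(Interval.Lopen(-7/40, -9/95), Integers))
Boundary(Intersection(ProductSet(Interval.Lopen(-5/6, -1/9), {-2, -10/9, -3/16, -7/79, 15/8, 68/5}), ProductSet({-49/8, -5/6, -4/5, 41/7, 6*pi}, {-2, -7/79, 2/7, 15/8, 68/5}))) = ProductSet({-4/5}, {-2, -7/79, 15/8, 68/5})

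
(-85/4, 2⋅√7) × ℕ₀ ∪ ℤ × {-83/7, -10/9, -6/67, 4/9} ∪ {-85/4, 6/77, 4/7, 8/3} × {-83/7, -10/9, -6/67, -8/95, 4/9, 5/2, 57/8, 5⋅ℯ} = (ℤ × {-83/7, -10/9, -6/67, 4/9}) ∪ ((-85/4, 2⋅√7) × ℕ₀) ∪ ({-85/4, 6/77, 4/7, 8/3} × {-83/7, -10/9, -6/67, -8/95, 4/9, 5/2, 57/8, 5⋅ℯ})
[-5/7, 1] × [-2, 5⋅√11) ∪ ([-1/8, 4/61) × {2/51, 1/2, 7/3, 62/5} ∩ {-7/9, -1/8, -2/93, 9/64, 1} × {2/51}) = [-5/7, 1] × [-2, 5⋅√11)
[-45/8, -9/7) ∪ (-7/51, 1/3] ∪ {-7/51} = [-45/8, -9/7) ∪ [-7/51, 1/3]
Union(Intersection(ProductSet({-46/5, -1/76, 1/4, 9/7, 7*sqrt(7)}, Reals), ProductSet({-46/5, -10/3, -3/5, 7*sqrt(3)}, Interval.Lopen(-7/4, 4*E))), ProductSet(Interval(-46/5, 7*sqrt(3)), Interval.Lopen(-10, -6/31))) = Union(ProductSet({-46/5}, Interval.Lopen(-7/4, 4*E)), ProductSet(Interval(-46/5, 7*sqrt(3)), Interval.Lopen(-10, -6/31)))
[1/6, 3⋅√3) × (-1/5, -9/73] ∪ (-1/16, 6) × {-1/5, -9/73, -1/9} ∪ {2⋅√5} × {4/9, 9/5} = ({2⋅√5} × {4/9, 9/5}) ∪ ((-1/16, 6) × {-1/5, -9/73, -1/9}) ∪ ([1/6, 3⋅√3) × (-1/5, -9/73])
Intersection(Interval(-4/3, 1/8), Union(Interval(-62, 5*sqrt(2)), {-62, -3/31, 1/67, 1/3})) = Interval(-4/3, 1/8)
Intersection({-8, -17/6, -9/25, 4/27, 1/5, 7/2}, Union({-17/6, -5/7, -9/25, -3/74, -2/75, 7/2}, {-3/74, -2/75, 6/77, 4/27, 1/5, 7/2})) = {-17/6, -9/25, 4/27, 1/5, 7/2}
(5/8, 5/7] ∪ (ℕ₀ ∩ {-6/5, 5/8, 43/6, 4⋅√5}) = (5/8, 5/7]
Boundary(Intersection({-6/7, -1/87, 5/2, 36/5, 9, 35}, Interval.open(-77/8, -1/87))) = {-6/7}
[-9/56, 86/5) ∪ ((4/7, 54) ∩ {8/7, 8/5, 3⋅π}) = [-9/56, 86/5)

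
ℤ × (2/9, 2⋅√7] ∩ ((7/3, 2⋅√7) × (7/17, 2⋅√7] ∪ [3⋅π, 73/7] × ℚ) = ({3, 4, 5} × (7/17, 2⋅√7]) ∪ ({10} × (ℚ ∩ (2/9, 2⋅√7]))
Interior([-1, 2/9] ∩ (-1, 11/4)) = (-1, 2/9)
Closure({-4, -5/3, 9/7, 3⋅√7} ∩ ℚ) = {-4, -5/3, 9/7}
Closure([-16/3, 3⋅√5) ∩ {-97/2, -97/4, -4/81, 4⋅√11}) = {-4/81}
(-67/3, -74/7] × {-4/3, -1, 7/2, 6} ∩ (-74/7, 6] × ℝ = ∅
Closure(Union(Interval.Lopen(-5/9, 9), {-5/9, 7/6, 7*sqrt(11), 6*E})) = Union({7*sqrt(11), 6*E}, Interval(-5/9, 9))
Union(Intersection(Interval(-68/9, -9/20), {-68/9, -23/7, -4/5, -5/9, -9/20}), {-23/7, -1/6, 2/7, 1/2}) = {-68/9, -23/7, -4/5, -5/9, -9/20, -1/6, 2/7, 1/2}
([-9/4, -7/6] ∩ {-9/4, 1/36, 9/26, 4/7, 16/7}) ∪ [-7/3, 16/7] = [-7/3, 16/7]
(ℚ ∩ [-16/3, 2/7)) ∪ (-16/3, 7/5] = [-16/3, 7/5] ∪ (ℚ ∩ [-16/3, 2/7))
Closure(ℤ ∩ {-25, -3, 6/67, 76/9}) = {-25, -3}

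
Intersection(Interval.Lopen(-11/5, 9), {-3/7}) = {-3/7}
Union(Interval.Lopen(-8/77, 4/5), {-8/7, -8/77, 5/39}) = Union({-8/7}, Interval(-8/77, 4/5))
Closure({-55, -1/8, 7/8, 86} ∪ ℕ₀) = {-55, -1/8, 7/8} ∪ ℕ₀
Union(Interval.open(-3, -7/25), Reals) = Interval(-oo, oo)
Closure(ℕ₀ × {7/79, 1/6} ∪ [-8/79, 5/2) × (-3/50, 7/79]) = (ℕ₀ × {7/79, 1/6}) ∪ ({-8/79, 5/2} × [-3/50, 7/79]) ∪ ([-8/79, 5/2] × {-3/50, 7/79}) ∪ ([-8/79, 5/2) × (-3/50, 7/79])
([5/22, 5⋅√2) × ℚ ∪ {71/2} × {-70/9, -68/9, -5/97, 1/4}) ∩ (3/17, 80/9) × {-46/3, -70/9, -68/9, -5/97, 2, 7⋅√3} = [5/22, 5⋅√2) × {-46/3, -70/9, -68/9, -5/97, 2}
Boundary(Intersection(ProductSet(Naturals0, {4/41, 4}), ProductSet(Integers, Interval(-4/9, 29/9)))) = ProductSet(Naturals0, {4/41})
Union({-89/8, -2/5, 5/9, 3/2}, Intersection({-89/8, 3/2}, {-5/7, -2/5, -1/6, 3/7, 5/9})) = {-89/8, -2/5, 5/9, 3/2}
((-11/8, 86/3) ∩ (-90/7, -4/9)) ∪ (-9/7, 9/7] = (-11/8, 9/7]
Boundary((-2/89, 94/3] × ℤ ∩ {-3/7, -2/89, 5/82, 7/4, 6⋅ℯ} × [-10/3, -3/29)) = {5/82, 7/4, 6⋅ℯ} × {-3, -2, -1}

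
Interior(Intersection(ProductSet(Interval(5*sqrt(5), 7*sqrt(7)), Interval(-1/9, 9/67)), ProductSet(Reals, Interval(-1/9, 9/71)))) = ProductSet(Interval.open(5*sqrt(5), 7*sqrt(7)), Interval.open(-1/9, 9/71))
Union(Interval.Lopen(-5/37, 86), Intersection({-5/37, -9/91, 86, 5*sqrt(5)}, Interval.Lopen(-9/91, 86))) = Interval.Lopen(-5/37, 86)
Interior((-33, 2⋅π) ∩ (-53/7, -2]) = (-53/7, -2)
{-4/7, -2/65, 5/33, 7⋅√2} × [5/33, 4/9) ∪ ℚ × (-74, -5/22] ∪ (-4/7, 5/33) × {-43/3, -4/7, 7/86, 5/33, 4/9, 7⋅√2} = (ℚ × (-74, -5/22]) ∪ ({-4/7, -2/65, 5/33, 7⋅√2} × [5/33, 4/9)) ∪ ((-4/7, 5/33) × {-43/3, -4/7, 7/86, 5/33, 4/9, 7⋅√2})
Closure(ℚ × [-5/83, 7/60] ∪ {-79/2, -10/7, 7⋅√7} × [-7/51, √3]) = (ℝ × [-5/83, 7/60]) ∪ ({-79/2, -10/7, 7⋅√7} × [-7/51, √3])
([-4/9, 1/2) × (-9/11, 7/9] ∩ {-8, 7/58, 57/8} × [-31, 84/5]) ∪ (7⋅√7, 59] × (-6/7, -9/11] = ({7/58} × (-9/11, 7/9]) ∪ ((7⋅√7, 59] × (-6/7, -9/11])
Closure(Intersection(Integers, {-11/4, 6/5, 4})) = {4}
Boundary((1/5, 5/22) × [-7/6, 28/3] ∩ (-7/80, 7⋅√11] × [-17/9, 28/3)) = ({1/5, 5/22} × [-7/6, 28/3]) ∪ ([1/5, 5/22] × {-7/6, 28/3})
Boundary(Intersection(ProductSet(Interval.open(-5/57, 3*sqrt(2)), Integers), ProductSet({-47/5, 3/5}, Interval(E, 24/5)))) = ProductSet({3/5}, Range(3, 5, 1))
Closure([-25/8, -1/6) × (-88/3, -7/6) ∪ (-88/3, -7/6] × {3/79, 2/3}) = ({-25/8, -1/6} × [-88/3, -7/6]) ∪ ([-88/3, -7/6] × {3/79, 2/3}) ∪ ([-25/8, -1/6] × {-88/3, -7/6}) ∪ ([-25/8, -1/6) × (-88/3, -7/6))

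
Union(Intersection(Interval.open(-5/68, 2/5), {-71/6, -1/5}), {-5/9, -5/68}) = {-5/9, -5/68}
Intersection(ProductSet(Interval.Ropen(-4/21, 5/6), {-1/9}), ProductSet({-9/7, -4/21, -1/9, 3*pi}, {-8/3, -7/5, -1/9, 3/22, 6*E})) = ProductSet({-4/21, -1/9}, {-1/9})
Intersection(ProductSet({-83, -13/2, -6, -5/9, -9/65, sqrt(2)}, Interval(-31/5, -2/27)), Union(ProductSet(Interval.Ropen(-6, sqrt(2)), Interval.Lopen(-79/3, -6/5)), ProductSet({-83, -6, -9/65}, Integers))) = Union(ProductSet({-83, -6, -9/65}, Range(-6, 0, 1)), ProductSet({-6, -5/9, -9/65}, Interval(-31/5, -6/5)))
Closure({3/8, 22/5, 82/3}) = {3/8, 22/5, 82/3}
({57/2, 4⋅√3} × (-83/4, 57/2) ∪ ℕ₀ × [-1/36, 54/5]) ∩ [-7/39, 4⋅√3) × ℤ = {0, 1, …, 6} × {0, 1, …, 10}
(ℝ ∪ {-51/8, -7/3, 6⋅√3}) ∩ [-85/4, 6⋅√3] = [-85/4, 6⋅√3]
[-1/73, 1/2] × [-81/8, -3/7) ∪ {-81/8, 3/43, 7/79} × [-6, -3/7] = ({-81/8, 3/43, 7/79} × [-6, -3/7]) ∪ ([-1/73, 1/2] × [-81/8, -3/7))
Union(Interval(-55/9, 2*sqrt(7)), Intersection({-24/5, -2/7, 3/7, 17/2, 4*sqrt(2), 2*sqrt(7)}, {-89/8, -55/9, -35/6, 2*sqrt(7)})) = Interval(-55/9, 2*sqrt(7))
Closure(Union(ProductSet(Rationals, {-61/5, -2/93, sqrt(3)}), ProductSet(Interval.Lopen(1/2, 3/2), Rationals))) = Union(ProductSet(Interval(1/2, 3/2), Reals), ProductSet(Reals, {-61/5, -2/93, sqrt(3)}))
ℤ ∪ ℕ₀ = ℤ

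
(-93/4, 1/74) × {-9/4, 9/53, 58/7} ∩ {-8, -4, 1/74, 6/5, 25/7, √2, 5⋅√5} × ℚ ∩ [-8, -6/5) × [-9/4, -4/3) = {-8, -4} × {-9/4}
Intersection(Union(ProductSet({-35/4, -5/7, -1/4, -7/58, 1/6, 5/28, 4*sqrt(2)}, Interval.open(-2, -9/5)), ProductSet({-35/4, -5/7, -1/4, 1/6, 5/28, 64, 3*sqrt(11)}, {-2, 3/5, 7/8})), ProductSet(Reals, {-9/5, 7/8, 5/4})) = ProductSet({-35/4, -5/7, -1/4, 1/6, 5/28, 64, 3*sqrt(11)}, {7/8})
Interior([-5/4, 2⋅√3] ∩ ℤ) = ∅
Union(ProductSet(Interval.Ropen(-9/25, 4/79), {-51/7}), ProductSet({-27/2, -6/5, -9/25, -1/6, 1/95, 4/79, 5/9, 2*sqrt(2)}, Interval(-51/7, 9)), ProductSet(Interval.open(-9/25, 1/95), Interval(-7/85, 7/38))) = Union(ProductSet({-27/2, -6/5, -9/25, -1/6, 1/95, 4/79, 5/9, 2*sqrt(2)}, Interval(-51/7, 9)), ProductSet(Interval.open(-9/25, 1/95), Interval(-7/85, 7/38)), ProductSet(Interval.Ropen(-9/25, 4/79), {-51/7}))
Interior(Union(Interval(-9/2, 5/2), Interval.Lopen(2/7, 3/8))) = Interval.open(-9/2, 5/2)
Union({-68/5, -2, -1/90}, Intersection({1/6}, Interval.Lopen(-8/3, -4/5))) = {-68/5, -2, -1/90}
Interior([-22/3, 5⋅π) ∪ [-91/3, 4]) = (-91/3, 5⋅π)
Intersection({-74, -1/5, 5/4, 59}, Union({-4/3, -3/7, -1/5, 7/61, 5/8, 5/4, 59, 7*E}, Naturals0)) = {-1/5, 5/4, 59}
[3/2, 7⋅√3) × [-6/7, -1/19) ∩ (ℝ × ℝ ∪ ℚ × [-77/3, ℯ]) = [3/2, 7⋅√3) × [-6/7, -1/19)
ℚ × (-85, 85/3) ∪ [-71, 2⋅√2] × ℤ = (ℚ × (-85, 85/3)) ∪ ([-71, 2⋅√2] × ℤ)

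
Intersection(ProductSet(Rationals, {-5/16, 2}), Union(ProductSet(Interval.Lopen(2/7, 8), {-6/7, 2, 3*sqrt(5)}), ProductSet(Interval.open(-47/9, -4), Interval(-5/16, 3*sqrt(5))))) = Union(ProductSet(Intersection(Interval.open(-47/9, -4), Rationals), {-5/16, 2}), ProductSet(Intersection(Interval.Lopen(2/7, 8), Rationals), {2}))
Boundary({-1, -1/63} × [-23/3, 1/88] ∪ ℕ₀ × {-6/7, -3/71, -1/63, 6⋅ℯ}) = ({-1, -1/63} × [-23/3, 1/88]) ∪ (ℕ₀ × {-6/7, -3/71, -1/63, 6⋅ℯ})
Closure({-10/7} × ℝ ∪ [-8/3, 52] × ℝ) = [-8/3, 52] × ℝ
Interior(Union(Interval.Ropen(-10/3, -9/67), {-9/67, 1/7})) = Interval.open(-10/3, -9/67)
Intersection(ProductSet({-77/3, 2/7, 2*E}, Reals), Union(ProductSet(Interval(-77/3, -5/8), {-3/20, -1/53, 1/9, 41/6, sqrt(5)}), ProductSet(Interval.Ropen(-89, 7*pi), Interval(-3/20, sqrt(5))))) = Union(ProductSet({-77/3}, {-3/20, -1/53, 1/9, 41/6, sqrt(5)}), ProductSet({-77/3, 2/7, 2*E}, Interval(-3/20, sqrt(5))))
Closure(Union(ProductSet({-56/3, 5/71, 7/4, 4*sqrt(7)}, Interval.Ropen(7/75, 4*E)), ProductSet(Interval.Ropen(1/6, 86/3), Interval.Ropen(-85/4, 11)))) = Union(ProductSet({-56/3, 5/71}, Interval(7/75, 4*E)), ProductSet({1/6, 86/3}, Interval(-85/4, 11)), ProductSet({-56/3, 5/71, 7/4, 4*sqrt(7)}, Interval.Ropen(7/75, 4*E)), ProductSet(Interval(1/6, 86/3), {-85/4, 11}), ProductSet(Interval.Ropen(1/6, 86/3), Interval.Ropen(-85/4, 11)))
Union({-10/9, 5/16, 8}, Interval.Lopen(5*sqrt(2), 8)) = Union({-10/9, 5/16}, Interval.Lopen(5*sqrt(2), 8))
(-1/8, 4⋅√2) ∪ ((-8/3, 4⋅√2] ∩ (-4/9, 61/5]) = (-4/9, 4⋅√2]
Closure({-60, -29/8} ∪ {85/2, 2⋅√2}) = {-60, -29/8, 85/2, 2⋅√2}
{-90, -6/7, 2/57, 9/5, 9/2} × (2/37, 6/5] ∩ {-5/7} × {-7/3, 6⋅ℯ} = ∅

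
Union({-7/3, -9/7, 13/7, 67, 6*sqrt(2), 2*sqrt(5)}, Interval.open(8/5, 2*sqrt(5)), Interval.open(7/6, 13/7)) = Union({-7/3, -9/7, 67, 6*sqrt(2)}, Interval.Lopen(7/6, 2*sqrt(5)))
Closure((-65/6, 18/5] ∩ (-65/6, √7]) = [-65/6, √7]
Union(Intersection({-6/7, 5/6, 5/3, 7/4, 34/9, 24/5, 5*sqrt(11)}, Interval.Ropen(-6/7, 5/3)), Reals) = Reals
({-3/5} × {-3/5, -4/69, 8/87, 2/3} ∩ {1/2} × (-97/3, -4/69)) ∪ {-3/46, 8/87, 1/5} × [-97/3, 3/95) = {-3/46, 8/87, 1/5} × [-97/3, 3/95)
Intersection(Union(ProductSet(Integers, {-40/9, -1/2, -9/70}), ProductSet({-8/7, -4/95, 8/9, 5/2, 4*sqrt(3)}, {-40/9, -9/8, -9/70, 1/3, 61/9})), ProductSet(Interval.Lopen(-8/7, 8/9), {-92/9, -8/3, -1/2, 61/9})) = Union(ProductSet({-4/95, 8/9}, {61/9}), ProductSet(Range(-1, 1, 1), {-1/2}))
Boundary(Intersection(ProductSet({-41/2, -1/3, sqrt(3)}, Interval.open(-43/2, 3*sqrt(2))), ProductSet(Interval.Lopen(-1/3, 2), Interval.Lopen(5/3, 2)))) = ProductSet({sqrt(3)}, Interval(5/3, 2))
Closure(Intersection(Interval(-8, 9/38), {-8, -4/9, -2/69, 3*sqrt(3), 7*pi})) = {-8, -4/9, -2/69}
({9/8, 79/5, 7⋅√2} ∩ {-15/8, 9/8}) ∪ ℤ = ℤ ∪ {9/8}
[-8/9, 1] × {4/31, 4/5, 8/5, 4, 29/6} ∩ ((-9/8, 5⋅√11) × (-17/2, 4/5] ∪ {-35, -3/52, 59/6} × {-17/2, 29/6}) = ({-3/52} × {29/6}) ∪ ([-8/9, 1] × {4/31, 4/5})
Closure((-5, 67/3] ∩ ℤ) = {-4, -3, …, 22}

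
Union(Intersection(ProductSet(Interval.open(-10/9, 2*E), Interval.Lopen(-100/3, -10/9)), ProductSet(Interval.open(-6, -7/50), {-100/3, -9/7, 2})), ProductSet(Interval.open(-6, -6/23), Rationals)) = Union(ProductSet(Interval.open(-6, -6/23), Rationals), ProductSet(Interval.open(-10/9, -7/50), {-9/7}))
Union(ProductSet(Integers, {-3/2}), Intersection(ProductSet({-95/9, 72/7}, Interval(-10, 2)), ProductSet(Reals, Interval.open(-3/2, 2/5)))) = Union(ProductSet({-95/9, 72/7}, Interval.open(-3/2, 2/5)), ProductSet(Integers, {-3/2}))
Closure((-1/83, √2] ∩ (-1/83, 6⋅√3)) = [-1/83, √2]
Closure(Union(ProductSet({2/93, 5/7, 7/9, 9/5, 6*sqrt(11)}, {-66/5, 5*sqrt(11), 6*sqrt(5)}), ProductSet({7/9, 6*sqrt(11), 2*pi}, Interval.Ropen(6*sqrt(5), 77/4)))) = Union(ProductSet({7/9, 6*sqrt(11), 2*pi}, Interval(6*sqrt(5), 77/4)), ProductSet({2/93, 5/7, 7/9, 9/5, 6*sqrt(11)}, {-66/5, 5*sqrt(11), 6*sqrt(5)}))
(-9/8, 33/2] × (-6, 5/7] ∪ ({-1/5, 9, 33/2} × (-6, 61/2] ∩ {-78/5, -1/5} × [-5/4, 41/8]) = ({-1/5} × [-5/4, 41/8]) ∪ ((-9/8, 33/2] × (-6, 5/7])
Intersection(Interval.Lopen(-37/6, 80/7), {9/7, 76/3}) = {9/7}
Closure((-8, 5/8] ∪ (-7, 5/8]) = [-8, 5/8]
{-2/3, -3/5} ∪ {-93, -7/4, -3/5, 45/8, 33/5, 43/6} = {-93, -7/4, -2/3, -3/5, 45/8, 33/5, 43/6}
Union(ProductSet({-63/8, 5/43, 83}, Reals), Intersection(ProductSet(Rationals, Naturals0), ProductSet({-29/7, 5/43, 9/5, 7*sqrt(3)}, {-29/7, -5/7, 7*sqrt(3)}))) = ProductSet({-63/8, 5/43, 83}, Reals)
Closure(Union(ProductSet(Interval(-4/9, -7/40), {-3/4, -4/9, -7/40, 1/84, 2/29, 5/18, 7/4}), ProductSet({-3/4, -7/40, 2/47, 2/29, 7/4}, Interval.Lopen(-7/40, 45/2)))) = Union(ProductSet({-3/4, -7/40, 2/47, 2/29, 7/4}, Interval(-7/40, 45/2)), ProductSet(Interval(-4/9, -7/40), {-3/4, -4/9, -7/40, 1/84, 2/29, 5/18, 7/4}))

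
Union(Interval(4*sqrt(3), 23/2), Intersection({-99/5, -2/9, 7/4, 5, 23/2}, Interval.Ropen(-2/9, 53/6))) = Union({-2/9, 7/4, 5}, Interval(4*sqrt(3), 23/2))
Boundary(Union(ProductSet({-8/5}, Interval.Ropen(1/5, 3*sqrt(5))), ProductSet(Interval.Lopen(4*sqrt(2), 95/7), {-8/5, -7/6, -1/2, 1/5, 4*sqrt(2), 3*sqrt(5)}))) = Union(ProductSet({-8/5}, Interval(1/5, 3*sqrt(5))), ProductSet(Interval(4*sqrt(2), 95/7), {-8/5, -7/6, -1/2, 1/5, 4*sqrt(2), 3*sqrt(5)}))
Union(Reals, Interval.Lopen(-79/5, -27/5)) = Interval(-oo, oo)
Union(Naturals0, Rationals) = Rationals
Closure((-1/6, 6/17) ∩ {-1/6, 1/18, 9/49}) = {1/18, 9/49}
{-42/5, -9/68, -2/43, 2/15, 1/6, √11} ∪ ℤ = ℤ ∪ {-42/5, -9/68, -2/43, 2/15, 1/6, √11}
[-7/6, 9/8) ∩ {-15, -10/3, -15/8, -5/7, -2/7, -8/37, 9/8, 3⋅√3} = {-5/7, -2/7, -8/37}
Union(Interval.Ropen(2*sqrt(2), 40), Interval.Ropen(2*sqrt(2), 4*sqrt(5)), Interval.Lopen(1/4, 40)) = Interval.Lopen(1/4, 40)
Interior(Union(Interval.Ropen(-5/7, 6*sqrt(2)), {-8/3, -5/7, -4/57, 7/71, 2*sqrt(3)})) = Interval.open(-5/7, 6*sqrt(2))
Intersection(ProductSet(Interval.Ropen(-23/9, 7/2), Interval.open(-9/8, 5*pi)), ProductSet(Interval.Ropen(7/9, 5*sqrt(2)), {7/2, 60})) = ProductSet(Interval.Ropen(7/9, 7/2), {7/2})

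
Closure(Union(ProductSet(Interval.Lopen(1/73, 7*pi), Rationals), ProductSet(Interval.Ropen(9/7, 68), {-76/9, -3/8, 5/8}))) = Union(ProductSet(Interval(1/73, 7*pi), Reals), ProductSet(Interval(9/7, 68), {-76/9, -3/8, 5/8}))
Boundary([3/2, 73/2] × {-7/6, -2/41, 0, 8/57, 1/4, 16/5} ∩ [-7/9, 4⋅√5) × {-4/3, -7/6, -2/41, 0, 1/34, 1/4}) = [3/2, 4⋅√5] × {-7/6, -2/41, 0, 1/4}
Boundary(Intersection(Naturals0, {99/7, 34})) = {34}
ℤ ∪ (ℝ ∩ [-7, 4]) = ℤ ∪ [-7, 4]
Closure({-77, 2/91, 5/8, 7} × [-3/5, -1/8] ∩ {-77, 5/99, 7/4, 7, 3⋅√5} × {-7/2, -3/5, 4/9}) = {-77, 7} × {-3/5}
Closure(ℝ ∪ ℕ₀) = ℝ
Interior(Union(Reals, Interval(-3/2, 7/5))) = Interval(-oo, oo)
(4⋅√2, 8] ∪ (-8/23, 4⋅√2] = (-8/23, 8]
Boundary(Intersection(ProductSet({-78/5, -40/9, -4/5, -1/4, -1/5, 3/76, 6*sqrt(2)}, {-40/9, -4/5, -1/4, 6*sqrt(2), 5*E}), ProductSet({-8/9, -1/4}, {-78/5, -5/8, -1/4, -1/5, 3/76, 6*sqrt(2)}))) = ProductSet({-1/4}, {-1/4, 6*sqrt(2)})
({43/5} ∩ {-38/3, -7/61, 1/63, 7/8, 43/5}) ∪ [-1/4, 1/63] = [-1/4, 1/63] ∪ {43/5}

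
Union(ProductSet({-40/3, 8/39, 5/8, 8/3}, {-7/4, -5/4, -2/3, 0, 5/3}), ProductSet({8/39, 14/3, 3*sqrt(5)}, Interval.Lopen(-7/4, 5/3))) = Union(ProductSet({8/39, 14/3, 3*sqrt(5)}, Interval.Lopen(-7/4, 5/3)), ProductSet({-40/3, 8/39, 5/8, 8/3}, {-7/4, -5/4, -2/3, 0, 5/3}))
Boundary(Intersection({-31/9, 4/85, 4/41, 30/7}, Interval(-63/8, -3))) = {-31/9}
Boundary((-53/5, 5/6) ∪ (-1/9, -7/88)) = {-53/5, 5/6}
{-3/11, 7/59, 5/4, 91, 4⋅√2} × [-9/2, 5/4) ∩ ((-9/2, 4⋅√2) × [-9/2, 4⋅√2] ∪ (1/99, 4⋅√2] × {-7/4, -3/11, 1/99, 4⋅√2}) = ({-3/11, 7/59, 5/4} × [-9/2, 5/4)) ∪ ({7/59, 5/4, 4⋅√2} × {-7/4, -3/11, 1/99})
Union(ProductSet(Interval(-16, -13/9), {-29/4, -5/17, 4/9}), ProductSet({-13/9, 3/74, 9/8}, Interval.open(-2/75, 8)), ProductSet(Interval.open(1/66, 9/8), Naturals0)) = Union(ProductSet({-13/9, 3/74, 9/8}, Interval.open(-2/75, 8)), ProductSet(Interval(-16, -13/9), {-29/4, -5/17, 4/9}), ProductSet(Interval.open(1/66, 9/8), Naturals0))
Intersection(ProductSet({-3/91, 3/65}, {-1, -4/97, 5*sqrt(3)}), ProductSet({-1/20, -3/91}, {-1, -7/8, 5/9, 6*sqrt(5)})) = ProductSet({-3/91}, {-1})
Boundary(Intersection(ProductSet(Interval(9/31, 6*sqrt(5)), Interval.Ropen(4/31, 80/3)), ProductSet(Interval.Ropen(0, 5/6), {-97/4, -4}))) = EmptySet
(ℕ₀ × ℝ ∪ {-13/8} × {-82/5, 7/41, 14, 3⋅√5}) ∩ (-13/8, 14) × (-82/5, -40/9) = {0, 1, …, 13} × (-82/5, -40/9)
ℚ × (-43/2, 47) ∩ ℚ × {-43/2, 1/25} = ℚ × {1/25}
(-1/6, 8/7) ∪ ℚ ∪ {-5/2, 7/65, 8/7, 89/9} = ℚ ∪ [-1/6, 8/7]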